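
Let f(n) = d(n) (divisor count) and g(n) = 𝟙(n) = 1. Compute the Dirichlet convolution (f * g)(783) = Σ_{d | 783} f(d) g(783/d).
(d * 𝟙)(783) = 30

Divisors of 783: [1, 3, 9, 27, 29, 87, 261, 783]. For each d | 783:
  d = 1: d(1) · 𝟙(783/1) = 1 · 1 = 1
  d = 3: d(3) · 𝟙(783/3) = 2 · 1 = 2
  d = 9: d(9) · 𝟙(783/9) = 3 · 1 = 3
  d = 27: d(27) · 𝟙(783/27) = 4 · 1 = 4
  d = 29: d(29) · 𝟙(783/29) = 2 · 1 = 2
  d = 87: d(87) · 𝟙(783/87) = 4 · 1 = 4
  d = 261: d(261) · 𝟙(783/261) = 6 · 1 = 6
  d = 783: d(783) · 𝟙(783/783) = 8 · 1 = 8
Summing: (d * 𝟙)(783) = 1 + 2 + 3 + 4 + 2 + 4 + 6 + 8 = 30.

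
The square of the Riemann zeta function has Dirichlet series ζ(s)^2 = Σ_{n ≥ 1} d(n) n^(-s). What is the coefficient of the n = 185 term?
d(185) = 4

ζ(s)^2 = (Σ 1/m^s)(Σ 1/k^s). The coefficient of 1/n^s in the product is the number of ordered pairs (m, k) with mk = n, which equals d(n). For n = 185, divisors are [1, 5, 37, 185], so d(185) = 4.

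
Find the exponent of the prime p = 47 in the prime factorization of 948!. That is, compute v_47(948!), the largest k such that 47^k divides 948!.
v_47(948!) = 20

Legendre's formula: v_p(n!) = Σ_{k ≥ 1} ⌊n / p^k⌋. For p = 47, n = 948, the terms are:
  ⌊948/47^1⌋ = ⌊948/47⌋ = 20
(the next term ⌊948/47^2⌋ = 0, terminating the sum). Summing: v_47(948!) = 20 = 20.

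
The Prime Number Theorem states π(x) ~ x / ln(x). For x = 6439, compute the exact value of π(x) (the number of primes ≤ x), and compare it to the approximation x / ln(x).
π(6439) = 836;  x/ln(x) ≈ 734.20;  relative error ≈ 12.18%.

Directly count primes up to 6439: π(6439) = 836. The PNT approximation gives 6439/ln(6439) ≈ 6439/8.77013 ≈ 734.20. Relative error (π(x) − x/ln(x)) / π(x) ≈ 12.18%; the approximation is known to undercount slightly (Li(x) is a better estimate).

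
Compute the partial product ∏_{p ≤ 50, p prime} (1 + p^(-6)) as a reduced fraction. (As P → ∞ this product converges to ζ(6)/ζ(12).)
∏ = 862155056480201047883460386910418315829132841121015872043175453729006428800800000/847666095717512475523225986389496867701830685289319692004055511811488189213173229

The primes p ≤ 50 are [2, 3, 5, 7, 11, 13, 17, 19, 23, 29, 31, 37, 41, 43, 47]. For each, (1 + 1/p^6) = (p^6 + 1)/p^6. Multiplying these fractions over p ∈ [2, 3, 5, 7, 11, 13, 17, 19, 23, 29, 31, 37, 41, 43, 47] gives 862155056480201047883460386910418315829132841121015872043175453729006428800800000/847666095717512475523225986389496867701830685289319692004055511811488189213173229. (In the limit P → ∞ this tends to ζ(6)/ζ(12).)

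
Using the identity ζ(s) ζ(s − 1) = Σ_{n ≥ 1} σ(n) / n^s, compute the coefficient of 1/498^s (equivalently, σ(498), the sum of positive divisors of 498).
σ(498) = 1008

In the product (Σ m^0/m^s)(Σ k / k^s) = Σ (Σ_{d | n} d) / n^s, the coefficient of 1/n^s is σ(n) = Σ_{d | n} d. For n = 498, divisors are [1, 2, 3, 6, 83, 166, 249, 498]; summing: σ(498) = 1008.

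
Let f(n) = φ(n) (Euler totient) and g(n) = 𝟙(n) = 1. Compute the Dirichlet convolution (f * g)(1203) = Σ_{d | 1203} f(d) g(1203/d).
(φ * 𝟙)(1203) = 1203

Divisors of 1203: [1, 3, 401, 1203]. For each d | 1203:
  d = 1: φ(1) · 𝟙(1203/1) = 1 · 1 = 1
  d = 3: φ(3) · 𝟙(1203/3) = 2 · 1 = 2
  d = 401: φ(401) · 𝟙(1203/401) = 400 · 1 = 400
  d = 1203: φ(1203) · 𝟙(1203/1203) = 800 · 1 = 800
Summing: (φ * 𝟙)(1203) = 1 + 2 + 400 + 800 = 1203.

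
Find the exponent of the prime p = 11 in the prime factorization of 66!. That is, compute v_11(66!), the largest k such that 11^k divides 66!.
v_11(66!) = 6

Legendre's formula: v_p(n!) = Σ_{k ≥ 1} ⌊n / p^k⌋. For p = 11, n = 66, the terms are:
  ⌊66/11^1⌋ = ⌊66/11⌋ = 6
(the next term ⌊66/11^2⌋ = 0, terminating the sum). Summing: v_11(66!) = 6 = 6.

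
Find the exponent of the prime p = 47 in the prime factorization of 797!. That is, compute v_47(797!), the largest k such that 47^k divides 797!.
v_47(797!) = 16

Legendre's formula: v_p(n!) = Σ_{k ≥ 1} ⌊n / p^k⌋. For p = 47, n = 797, the terms are:
  ⌊797/47^1⌋ = ⌊797/47⌋ = 16
(the next term ⌊797/47^2⌋ = 0, terminating the sum). Summing: v_47(797!) = 16 = 16.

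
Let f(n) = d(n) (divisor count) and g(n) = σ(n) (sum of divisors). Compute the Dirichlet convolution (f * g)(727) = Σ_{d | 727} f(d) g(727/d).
(d * σ)(727) = 730

Divisors of 727: [1, 727]. For each d | 727:
  d = 1: d(1) · σ(727/1) = 1 · 728 = 728
  d = 727: d(727) · σ(727/727) = 2 · 1 = 2
Summing: (d * σ)(727) = 728 + 2 = 730.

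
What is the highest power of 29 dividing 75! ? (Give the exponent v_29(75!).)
v_29(75!) = 2

Legendre's formula: v_p(n!) = Σ_{k ≥ 1} ⌊n / p^k⌋. For p = 29, n = 75, the terms are:
  ⌊75/29^1⌋ = ⌊75/29⌋ = 2
(the next term ⌊75/29^2⌋ = 0, terminating the sum). Summing: v_29(75!) = 2 = 2.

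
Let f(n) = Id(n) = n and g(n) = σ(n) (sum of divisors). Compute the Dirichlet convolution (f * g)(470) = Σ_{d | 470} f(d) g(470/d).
(Id * σ)(470) = 5225

Divisors of 470: [1, 2, 5, 10, 47, 94, 235, 470]. For each d | 470:
  d = 1: Id(1) · σ(470/1) = 1 · 864 = 864
  d = 2: Id(2) · σ(470/2) = 2 · 288 = 576
  d = 5: Id(5) · σ(470/5) = 5 · 144 = 720
  d = 10: Id(10) · σ(470/10) = 10 · 48 = 480
  d = 47: Id(47) · σ(470/47) = 47 · 18 = 846
  d = 94: Id(94) · σ(470/94) = 94 · 6 = 564
  d = 235: Id(235) · σ(470/235) = 235 · 3 = 705
  d = 470: Id(470) · σ(470/470) = 470 · 1 = 470
Summing: (Id * σ)(470) = 864 + 576 + 720 + 480 + 846 + 564 + 705 + 470 = 5225.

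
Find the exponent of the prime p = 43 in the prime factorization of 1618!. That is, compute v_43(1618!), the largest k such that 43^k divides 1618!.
v_43(1618!) = 37

Legendre's formula: v_p(n!) = Σ_{k ≥ 1} ⌊n / p^k⌋. For p = 43, n = 1618, the terms are:
  ⌊1618/43^1⌋ = ⌊1618/43⌋ = 37
(the next term ⌊1618/43^2⌋ = 0, terminating the sum). Summing: v_43(1618!) = 37 = 37.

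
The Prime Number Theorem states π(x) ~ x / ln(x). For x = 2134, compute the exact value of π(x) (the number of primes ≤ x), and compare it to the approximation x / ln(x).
π(2134) = 321;  x/ln(x) ≈ 278.38;  relative error ≈ 13.28%.

Directly count primes up to 2134: π(2134) = 321. The PNT approximation gives 2134/ln(2134) ≈ 2134/7.66575 ≈ 278.38. Relative error (π(x) − x/ln(x)) / π(x) ≈ 13.28%; the approximation is known to undercount slightly (Li(x) is a better estimate).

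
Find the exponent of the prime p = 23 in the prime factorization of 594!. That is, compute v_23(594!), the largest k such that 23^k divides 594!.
v_23(594!) = 26

Legendre's formula: v_p(n!) = Σ_{k ≥ 1} ⌊n / p^k⌋. For p = 23, n = 594, the terms are:
  ⌊594/23^1⌋ = ⌊594/23⌋ = 25
  ⌊594/23^2⌋ = ⌊594/529⌋ = 1
(the next term ⌊594/23^3⌋ = 0, terminating the sum). Summing: v_23(594!) = 25 + 1 = 26.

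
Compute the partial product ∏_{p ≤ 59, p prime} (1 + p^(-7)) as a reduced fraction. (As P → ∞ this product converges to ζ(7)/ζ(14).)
∏ = 154272612488542520575194753525518049355152211393535148597853519093722799890327479251625253745654498938144626318130977279872264568832/153004583688557812714359993673162055220477902107343685743956838145087594785289245672618943212330518776423841758160619459081570916875

The primes p ≤ 59 are [2, 3, 5, 7, 11, 13, 17, 19, 23, 29, 31, 37, 41, 43, 47, 53, 59]. For each, (1 + 1/p^7) = (p^7 + 1)/p^7. Multiplying these fractions over p ∈ [2, 3, 5, 7, 11, 13, 17, 19, 23, 29, 31, 37, 41, 43, 47, 53, 59] gives 154272612488542520575194753525518049355152211393535148597853519093722799890327479251625253745654498938144626318130977279872264568832/153004583688557812714359993673162055220477902107343685743956838145087594785289245672618943212330518776423841758160619459081570916875. (In the limit P → ∞ this tends to ζ(7)/ζ(14).)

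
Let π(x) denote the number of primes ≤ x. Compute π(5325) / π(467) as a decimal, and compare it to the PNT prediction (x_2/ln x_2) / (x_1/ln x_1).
π(5325)/π(467) = 705/91 ≈ 7.7473;  PNT prediction ≈ 8.1681.

π(467) = 91 and π(5325) = 705, so π(5325)/π(467) ≈ 7.7473. The PNT-predicted ratio is (5325/ln(5325)) / (467/ln(467)) ≈ 8.1681. The two agree to within a few percent, as expected.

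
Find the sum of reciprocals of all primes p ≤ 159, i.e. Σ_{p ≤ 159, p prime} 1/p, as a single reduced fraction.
Σ 1/p = 67195167335560670940823020383181530154843058347995389615845419/35375166993717494840635767087951744212057570647889977422429870

π(159) = 37, so the primes ≤ 159 are [2, 3, 5, 7, 11, 13, 17, 19, 23, 29, 31, 37, 41, 43, 47, 53, 59, 61, 67, 71, 73, 79, 83, 89, 97, 101, 103, 107, 109, 113, 127, 131, 137, 139, 149, 151, 157]. Summing 1/p over these primes: 67195167335560670940823020383181530154843058347995389615845419/35375166993717494840635767087951744212057570647889977422429870 ≈ 1.8995. Mertens estimate ln ln(159) + 0.2615 ≈ 1.8846.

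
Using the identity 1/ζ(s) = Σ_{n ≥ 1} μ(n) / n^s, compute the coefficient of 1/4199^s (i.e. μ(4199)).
μ(4199) = -1

Factor n = 4199 = 13 · 17 · 19. μ(n) = 0 if any exponent ≥ 2 (not squarefree); otherwise μ(n) = (−1)^{ω(n)} where ω(n) is the number of distinct prime factors. Applying: μ(4199) = -1.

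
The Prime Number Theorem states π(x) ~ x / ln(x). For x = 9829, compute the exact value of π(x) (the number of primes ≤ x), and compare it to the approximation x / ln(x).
π(9829) = 1212;  x/ln(x) ≈ 1069.17;  relative error ≈ 11.78%.

Directly count primes up to 9829: π(9829) = 1212. The PNT approximation gives 9829/ln(9829) ≈ 9829/9.19309 ≈ 1069.17. Relative error (π(x) − x/ln(x)) / π(x) ≈ 11.78%; the approximation is known to undercount slightly (Li(x) is a better estimate).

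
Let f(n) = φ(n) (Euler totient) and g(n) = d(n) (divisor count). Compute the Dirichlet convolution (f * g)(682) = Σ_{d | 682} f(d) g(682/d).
(φ * d)(682) = 1152

Divisors of 682: [1, 2, 11, 22, 31, 62, 341, 682]. For each d | 682:
  d = 1: φ(1) · d(682/1) = 1 · 8 = 8
  d = 2: φ(2) · d(682/2) = 1 · 4 = 4
  d = 11: φ(11) · d(682/11) = 10 · 4 = 40
  d = 22: φ(22) · d(682/22) = 10 · 2 = 20
  d = 31: φ(31) · d(682/31) = 30 · 4 = 120
  d = 62: φ(62) · d(682/62) = 30 · 2 = 60
  d = 341: φ(341) · d(682/341) = 300 · 2 = 600
  d = 682: φ(682) · d(682/682) = 300 · 1 = 300
Summing: (φ * d)(682) = 8 + 4 + 40 + 20 + 120 + 60 + 600 + 300 = 1152.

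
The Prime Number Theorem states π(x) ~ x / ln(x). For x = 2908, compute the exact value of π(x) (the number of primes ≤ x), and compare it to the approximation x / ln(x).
π(2908) = 420;  x/ln(x) ≈ 364.63;  relative error ≈ 13.18%.

Directly count primes up to 2908: π(2908) = 420. The PNT approximation gives 2908/ln(2908) ≈ 2908/7.97522 ≈ 364.63. Relative error (π(x) − x/ln(x)) / π(x) ≈ 13.18%; the approximation is known to undercount slightly (Li(x) is a better estimate).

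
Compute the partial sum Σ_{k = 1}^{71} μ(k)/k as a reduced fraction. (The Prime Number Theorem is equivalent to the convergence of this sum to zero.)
Σ μ(k)/k = -200643437220052588790575/15941166575048541741926154

Values of μ(k) for 1 ≤ k ≤ 71: μ(1) = 1, μ(2) = -1, μ(3) = -1, μ(5) = -1, μ(6) = 1, μ(7) = -1, μ(10) = 1, μ(11) = -1, μ(13) = -1, μ(14) = 1, μ(15) = 1, μ(17) = -1, μ(19) = -1, μ(21) = 1, μ(22) = 1, μ(23) = -1, μ(26) = 1, μ(29) = -1, μ(30) = -1, μ(31) = -1, μ(33) = 1, μ(34) = 1, μ(35) = 1, μ(37) = -1, μ(38) = 1, μ(39) = 1, μ(41) = -1, μ(42) = -1, μ(43) = -1, μ(46) = 1, μ(47) = -1, μ(51) = 1, μ(53) = -1, μ(55) = 1, μ(57) = 1, μ(58) = 1, μ(59) = -1, μ(61) = -1, μ(62) = 1, μ(65) = 1, μ(66) = -1, μ(67) = -1, μ(69) = 1, μ(70) = -1, μ(71) = -1, with μ = 0 on non-squarefree integers. Summing μ(k)/k for k where μ(k) ≠ 0 gives -200643437220052588790575/15941166575048541741926154 ≈ -0.0126. (PNT ⟺ this sum → 0 as n → ∞.)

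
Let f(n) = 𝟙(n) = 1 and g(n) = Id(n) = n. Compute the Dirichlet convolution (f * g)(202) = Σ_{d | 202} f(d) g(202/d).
(𝟙 * Id)(202) = 306

Divisors of 202: [1, 2, 101, 202]. For each d | 202:
  d = 1: 𝟙(1) · Id(202/1) = 1 · 202 = 202
  d = 2: 𝟙(2) · Id(202/2) = 1 · 101 = 101
  d = 101: 𝟙(101) · Id(202/101) = 1 · 2 = 2
  d = 202: 𝟙(202) · Id(202/202) = 1 · 1 = 1
Summing: (𝟙 * Id)(202) = 202 + 101 + 2 + 1 = 306.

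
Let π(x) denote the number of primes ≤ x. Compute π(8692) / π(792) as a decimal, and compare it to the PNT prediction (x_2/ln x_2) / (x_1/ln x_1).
π(8692)/π(792) = 1082/138 ≈ 7.8406;  PNT prediction ≈ 8.0761.

π(792) = 138 and π(8692) = 1082, so π(8692)/π(792) ≈ 7.8406. The PNT-predicted ratio is (8692/ln(8692)) / (792/ln(792)) ≈ 8.0761. The two agree to within a few percent, as expected.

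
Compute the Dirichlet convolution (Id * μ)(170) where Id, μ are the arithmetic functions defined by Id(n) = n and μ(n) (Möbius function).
(Id * μ)(170) = 64

Divisors of 170: [1, 2, 5, 10, 17, 34, 85, 170]. For each d | 170:
  d = 1: Id(1) · μ(170/1) = 1 · -1 = -1
  d = 2: Id(2) · μ(170/2) = 2 · 1 = 2
  d = 5: Id(5) · μ(170/5) = 5 · 1 = 5
  d = 10: Id(10) · μ(170/10) = 10 · -1 = -10
  d = 17: Id(17) · μ(170/17) = 17 · 1 = 17
  d = 34: Id(34) · μ(170/34) = 34 · -1 = -34
  d = 85: Id(85) · μ(170/85) = 85 · -1 = -85
  d = 170: Id(170) · μ(170/170) = 170 · 1 = 170
Summing: (Id * μ)(170) = -1 + 2 + 5 + -10 + 17 + -34 + -85 + 170 = 64.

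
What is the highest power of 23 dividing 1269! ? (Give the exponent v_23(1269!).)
v_23(1269!) = 57

Legendre's formula: v_p(n!) = Σ_{k ≥ 1} ⌊n / p^k⌋. For p = 23, n = 1269, the terms are:
  ⌊1269/23^1⌋ = ⌊1269/23⌋ = 55
  ⌊1269/23^2⌋ = ⌊1269/529⌋ = 2
(the next term ⌊1269/23^3⌋ = 0, terminating the sum). Summing: v_23(1269!) = 55 + 2 = 57.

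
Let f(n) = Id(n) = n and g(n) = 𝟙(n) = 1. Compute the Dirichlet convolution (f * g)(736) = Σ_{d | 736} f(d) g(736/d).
(Id * 𝟙)(736) = 1512

Divisors of 736: [1, 2, 4, 8, 16, 23, 32, 46, 92, 184, 368, 736]. For each d | 736:
  d = 1: Id(1) · 𝟙(736/1) = 1 · 1 = 1
  d = 2: Id(2) · 𝟙(736/2) = 2 · 1 = 2
  d = 4: Id(4) · 𝟙(736/4) = 4 · 1 = 4
  d = 8: Id(8) · 𝟙(736/8) = 8 · 1 = 8
  d = 16: Id(16) · 𝟙(736/16) = 16 · 1 = 16
  d = 23: Id(23) · 𝟙(736/23) = 23 · 1 = 23
  d = 32: Id(32) · 𝟙(736/32) = 32 · 1 = 32
  d = 46: Id(46) · 𝟙(736/46) = 46 · 1 = 46
  d = 92: Id(92) · 𝟙(736/92) = 92 · 1 = 92
  d = 184: Id(184) · 𝟙(736/184) = 184 · 1 = 184
  d = 368: Id(368) · 𝟙(736/368) = 368 · 1 = 368
  d = 736: Id(736) · 𝟙(736/736) = 736 · 1 = 736
Summing: (Id * 𝟙)(736) = 1 + 2 + 4 + 8 + 16 + 23 + 32 + 46 + 92 + 184 + 368 + 736 = 1512.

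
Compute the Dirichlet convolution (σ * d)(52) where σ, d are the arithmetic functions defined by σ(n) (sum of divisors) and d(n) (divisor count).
(σ * d)(52) = 256

Divisors of 52: [1, 2, 4, 13, 26, 52]. For each d | 52:
  d = 1: σ(1) · d(52/1) = 1 · 6 = 6
  d = 2: σ(2) · d(52/2) = 3 · 4 = 12
  d = 4: σ(4) · d(52/4) = 7 · 2 = 14
  d = 13: σ(13) · d(52/13) = 14 · 3 = 42
  d = 26: σ(26) · d(52/26) = 42 · 2 = 84
  d = 52: σ(52) · d(52/52) = 98 · 1 = 98
Summing: (σ * d)(52) = 6 + 12 + 14 + 42 + 84 + 98 = 256.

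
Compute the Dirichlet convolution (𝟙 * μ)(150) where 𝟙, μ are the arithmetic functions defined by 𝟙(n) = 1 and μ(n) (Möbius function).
(𝟙 * μ)(150) = 0

Divisors of 150: [1, 2, 3, 5, 6, 10, 15, 25, 30, 50, 75, 150]. For each d | 150:
  d = 1: 𝟙(1) · μ(150/1) = 1 · 0 = 0
  d = 2: 𝟙(2) · μ(150/2) = 1 · 0 = 0
  d = 3: 𝟙(3) · μ(150/3) = 1 · 0 = 0
  d = 5: 𝟙(5) · μ(150/5) = 1 · -1 = -1
  d = 6: 𝟙(6) · μ(150/6) = 1 · 0 = 0
  d = 10: 𝟙(10) · μ(150/10) = 1 · 1 = 1
  d = 15: 𝟙(15) · μ(150/15) = 1 · 1 = 1
  d = 25: 𝟙(25) · μ(150/25) = 1 · 1 = 1
  d = 30: 𝟙(30) · μ(150/30) = 1 · -1 = -1
  d = 50: 𝟙(50) · μ(150/50) = 1 · -1 = -1
  d = 75: 𝟙(75) · μ(150/75) = 1 · -1 = -1
  d = 150: 𝟙(150) · μ(150/150) = 1 · 1 = 1
Summing: (𝟙 * μ)(150) = 0 + 0 + 0 + -1 + 0 + 1 + 1 + 1 + -1 + -1 + -1 + 1 = 0.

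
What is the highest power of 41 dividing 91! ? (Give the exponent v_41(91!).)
v_41(91!) = 2

Legendre's formula: v_p(n!) = Σ_{k ≥ 1} ⌊n / p^k⌋. For p = 41, n = 91, the terms are:
  ⌊91/41^1⌋ = ⌊91/41⌋ = 2
(the next term ⌊91/41^2⌋ = 0, terminating the sum). Summing: v_41(91!) = 2 = 2.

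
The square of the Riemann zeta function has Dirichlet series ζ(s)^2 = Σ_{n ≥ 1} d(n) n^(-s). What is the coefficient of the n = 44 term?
d(44) = 6

ζ(s)^2 = (Σ 1/m^s)(Σ 1/k^s). The coefficient of 1/n^s in the product is the number of ordered pairs (m, k) with mk = n, which equals d(n). For n = 44, divisors are [1, 2, 4, 11, 22, 44], so d(44) = 6.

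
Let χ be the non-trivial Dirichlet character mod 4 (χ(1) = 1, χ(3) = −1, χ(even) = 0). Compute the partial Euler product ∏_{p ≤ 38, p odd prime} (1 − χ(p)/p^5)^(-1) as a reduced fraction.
∏ = 36434162976122653852428171915209665920933190877591375/36574689167094305070442169349729960875390257302863872

The odd primes p ≤ 38 are [3, 5, 7, 11, 13, 17, 19, 23, 29, 31, 37]. For each, χ(p) = 1 if p ≡ 1 mod 4, χ(p) = −1 if p ≡ 3 mod 4. Taking (1 − χ(p)/p^5)^(-1) = p^5/(p^5 − χ(p)): (1 − (-1)/3^5)^(-1) · (1 − (1)/5^5)^(-1) · (1 − (-1)/7^5)^(-1) · (1 − (-1)/11^5)^(-1) · (1 − (1)/13^5)^(-1) · (1 − (1)/17^5)^(-1) · (1 − (-1)/19^5)^(-1) · (1 − (-1)/23^5)^(-1) · (1 − (1)/29^5)^(-1) · (1 − (-1)/31^5)^(-1) · (1 − (1)/37^5)^(-1) = 36434162976122653852428171915209665920933190877591375/36574689167094305070442169349729960875390257302863872.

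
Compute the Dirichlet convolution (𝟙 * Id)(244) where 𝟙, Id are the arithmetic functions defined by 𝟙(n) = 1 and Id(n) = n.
(𝟙 * Id)(244) = 434

Divisors of 244: [1, 2, 4, 61, 122, 244]. For each d | 244:
  d = 1: 𝟙(1) · Id(244/1) = 1 · 244 = 244
  d = 2: 𝟙(2) · Id(244/2) = 1 · 122 = 122
  d = 4: 𝟙(4) · Id(244/4) = 1 · 61 = 61
  d = 61: 𝟙(61) · Id(244/61) = 1 · 4 = 4
  d = 122: 𝟙(122) · Id(244/122) = 1 · 2 = 2
  d = 244: 𝟙(244) · Id(244/244) = 1 · 1 = 1
Summing: (𝟙 * Id)(244) = 244 + 122 + 61 + 4 + 2 + 1 = 434.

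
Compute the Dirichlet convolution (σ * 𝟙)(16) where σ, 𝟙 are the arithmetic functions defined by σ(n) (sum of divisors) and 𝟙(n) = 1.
(σ * 𝟙)(16) = 57

Divisors of 16: [1, 2, 4, 8, 16]. For each d | 16:
  d = 1: σ(1) · 𝟙(16/1) = 1 · 1 = 1
  d = 2: σ(2) · 𝟙(16/2) = 3 · 1 = 3
  d = 4: σ(4) · 𝟙(16/4) = 7 · 1 = 7
  d = 8: σ(8) · 𝟙(16/8) = 15 · 1 = 15
  d = 16: σ(16) · 𝟙(16/16) = 31 · 1 = 31
Summing: (σ * 𝟙)(16) = 1 + 3 + 7 + 15 + 31 = 57.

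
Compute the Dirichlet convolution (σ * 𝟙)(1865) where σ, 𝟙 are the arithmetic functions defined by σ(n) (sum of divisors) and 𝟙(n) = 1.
(σ * 𝟙)(1865) = 2625

Divisors of 1865: [1, 5, 373, 1865]. For each d | 1865:
  d = 1: σ(1) · 𝟙(1865/1) = 1 · 1 = 1
  d = 5: σ(5) · 𝟙(1865/5) = 6 · 1 = 6
  d = 373: σ(373) · 𝟙(1865/373) = 374 · 1 = 374
  d = 1865: σ(1865) · 𝟙(1865/1865) = 2244 · 1 = 2244
Summing: (σ * 𝟙)(1865) = 1 + 6 + 374 + 2244 = 2625.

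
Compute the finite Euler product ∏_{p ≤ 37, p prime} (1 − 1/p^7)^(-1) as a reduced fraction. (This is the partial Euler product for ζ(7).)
∏ = 390612576496222063474132638651406606464249171649995563732972174614898335928125/387378248056510136247638717957281013418108703654497719879651674737546587052032

The primes p ≤ 37 are [2, 3, 5, 7, 11, 13, 17, 19, 23, 29, 31, 37]. For each prime, (1 − 1/p^7)^(-1) = p^7 / (p^7 − 1). The product is (1 − 1/2^7)^(-1), (1 − 1/3^7)^(-1), (1 − 1/5^7)^(-1), (1 − 1/7^7)^(-1), (1 − 1/11^7)^(-1), (1 − 1/13^7)^(-1), (1 − 1/17^7)^(-1), (1 − 1/19^7)^(-1), (1 − 1/23^7)^(-1), (1 − 1/29^7)^(-1), (1 − 1/31^7)^(-1), (1 − 1/37^7)^(-1) = ∏ p^7 / (p^7 − 1) = 390612576496222063474132638651406606464249171649995563732972174614898335928125/387378248056510136247638717957281013418108703654497719879651674737546587052032.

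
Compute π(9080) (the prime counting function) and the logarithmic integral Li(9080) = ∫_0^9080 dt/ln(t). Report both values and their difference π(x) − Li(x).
π(9080) = 1127;  Li(9080) ≈ 1145.73;  π(x) − Li(x) ≈ -18.73.

Direct count of primes ≤ 9080 gives π(9080) = 1127. Numerical evaluation of the logarithmic integral gives Li(9080) ≈ 1145.73. The difference π(x) − Li(x) ≈ -18.73 is typically negative for small/moderate x (Li(x) overestimates), though Littlewood's theorem shows this sign changes infinitely often.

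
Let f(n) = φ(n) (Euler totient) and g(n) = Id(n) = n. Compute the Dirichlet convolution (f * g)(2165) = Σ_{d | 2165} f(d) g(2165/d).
(φ * Id)(2165) = 7785

Divisors of 2165: [1, 5, 433, 2165]. For each d | 2165:
  d = 1: φ(1) · Id(2165/1) = 1 · 2165 = 2165
  d = 5: φ(5) · Id(2165/5) = 4 · 433 = 1732
  d = 433: φ(433) · Id(2165/433) = 432 · 5 = 2160
  d = 2165: φ(2165) · Id(2165/2165) = 1728 · 1 = 1728
Summing: (φ * Id)(2165) = 2165 + 1732 + 2160 + 1728 = 7785.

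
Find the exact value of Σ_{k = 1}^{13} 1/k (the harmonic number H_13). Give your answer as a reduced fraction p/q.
H_13 = 1145993/360360

Direct summation: H_13 = 1 + 1/2 + ... + 1/13. The least common denominator is lcm(1, ..., 13) = 360360; over this denominator the numerator is 360360 + 180180 + 120120 + 90090 + 72072 + 60060 + 51480 + 45045 + 40040 + 36036 + 32760 + 30030 + 27720 = 1145993, so H_13 = 1145993/360360 (already in lowest terms) ≈ 3.18013. (The PNT-adjacent estimate ln(13) + γ ≈ 3.14217 matches within O(1/n).)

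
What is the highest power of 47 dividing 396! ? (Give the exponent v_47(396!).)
v_47(396!) = 8

Legendre's formula: v_p(n!) = Σ_{k ≥ 1} ⌊n / p^k⌋. For p = 47, n = 396, the terms are:
  ⌊396/47^1⌋ = ⌊396/47⌋ = 8
(the next term ⌊396/47^2⌋ = 0, terminating the sum). Summing: v_47(396!) = 8 = 8.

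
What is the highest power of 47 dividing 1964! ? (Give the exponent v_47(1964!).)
v_47(1964!) = 41

Legendre's formula: v_p(n!) = Σ_{k ≥ 1} ⌊n / p^k⌋. For p = 47, n = 1964, the terms are:
  ⌊1964/47^1⌋ = ⌊1964/47⌋ = 41
(the next term ⌊1964/47^2⌋ = 0, terminating the sum). Summing: v_47(1964!) = 41 = 41.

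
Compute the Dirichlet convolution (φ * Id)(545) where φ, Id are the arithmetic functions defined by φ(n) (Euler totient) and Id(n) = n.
(φ * Id)(545) = 1953

Divisors of 545: [1, 5, 109, 545]. For each d | 545:
  d = 1: φ(1) · Id(545/1) = 1 · 545 = 545
  d = 5: φ(5) · Id(545/5) = 4 · 109 = 436
  d = 109: φ(109) · Id(545/109) = 108 · 5 = 540
  d = 545: φ(545) · Id(545/545) = 432 · 1 = 432
Summing: (φ * Id)(545) = 545 + 436 + 540 + 432 = 1953.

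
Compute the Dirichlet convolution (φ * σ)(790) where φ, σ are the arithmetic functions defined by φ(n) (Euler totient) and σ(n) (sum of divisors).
(φ * σ)(790) = 6320

Divisors of 790: [1, 2, 5, 10, 79, 158, 395, 790]. For each d | 790:
  d = 1: φ(1) · σ(790/1) = 1 · 1440 = 1440
  d = 2: φ(2) · σ(790/2) = 1 · 480 = 480
  d = 5: φ(5) · σ(790/5) = 4 · 240 = 960
  d = 10: φ(10) · σ(790/10) = 4 · 80 = 320
  d = 79: φ(79) · σ(790/79) = 78 · 18 = 1404
  d = 158: φ(158) · σ(790/158) = 78 · 6 = 468
  d = 395: φ(395) · σ(790/395) = 312 · 3 = 936
  d = 790: φ(790) · σ(790/790) = 312 · 1 = 312
Summing: (φ * σ)(790) = 1440 + 480 + 960 + 320 + 1404 + 468 + 936 + 312 = 6320.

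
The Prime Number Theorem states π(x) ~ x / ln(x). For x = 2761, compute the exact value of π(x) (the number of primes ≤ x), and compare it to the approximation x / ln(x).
π(2761) = 402;  x/ln(x) ≈ 348.46;  relative error ≈ 13.32%.

Directly count primes up to 2761: π(2761) = 402. The PNT approximation gives 2761/ln(2761) ≈ 2761/7.92335 ≈ 348.46. Relative error (π(x) − x/ln(x)) / π(x) ≈ 13.32%; the approximation is known to undercount slightly (Li(x) is a better estimate).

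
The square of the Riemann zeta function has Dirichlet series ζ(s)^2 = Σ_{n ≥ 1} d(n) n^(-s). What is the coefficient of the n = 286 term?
d(286) = 8

ζ(s)^2 = (Σ 1/m^s)(Σ 1/k^s). The coefficient of 1/n^s in the product is the number of ordered pairs (m, k) with mk = n, which equals d(n). For n = 286, divisors are [1, 2, 11, 13, 22, 26, 143, 286], so d(286) = 8.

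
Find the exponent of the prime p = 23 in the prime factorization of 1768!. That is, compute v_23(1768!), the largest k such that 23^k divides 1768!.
v_23(1768!) = 79

Legendre's formula: v_p(n!) = Σ_{k ≥ 1} ⌊n / p^k⌋. For p = 23, n = 1768, the terms are:
  ⌊1768/23^1⌋ = ⌊1768/23⌋ = 76
  ⌊1768/23^2⌋ = ⌊1768/529⌋ = 3
(the next term ⌊1768/23^3⌋ = 0, terminating the sum). Summing: v_23(1768!) = 76 + 3 = 79.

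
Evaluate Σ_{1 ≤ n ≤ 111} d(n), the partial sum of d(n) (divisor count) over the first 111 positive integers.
Σ_{n ≤ 111} d(n) = 542

Compute d(n) for each 1 ≤ n ≤ 111: d(1) = 1, d(2) = 2, d(3) = 2, d(4) = 3, d(5) = 2, d(6) = 4, d(7) = 2, d(8) = 4, d(9) = 3, d(10) = 4, d(11) = 2, d(12) = 6, d(13) = 2, d(14) = 4, d(15) = 4, d(16) = 5, d(17) = 2, d(18) = 6, d(19) = 2, d(20) = 6, d(21) = 4, d(22) = 4, d(23) = 2, d(24) = 8, d(25) = 3, d(26) = 4, d(27) = 4, d(28) = 6, d(29) = 2, d(30) = 8, d(31) = 2, d(32) = 6, d(33) = 4, d(34) = 4, d(35) = 4, d(36) = 9, d(37) = 2, d(38) = 4, d(39) = 4, d(40) = 8, d(41) = 2, d(42) = 8, d(43) = 2, d(44) = 6, d(45) = 6, d(46) = 4, d(47) = 2, d(48) = 10, d(49) = 3, d(50) = 6, d(51) = 4, d(52) = 6, d(53) = 2, d(54) = 8, d(55) = 4, d(56) = 8, d(57) = 4, d(58) = 4, d(59) = 2, d(60) = 12, d(61) = 2, d(62) = 4, d(63) = 6, d(64) = 7, d(65) = 4, d(66) = 8, d(67) = 2, d(68) = 6, d(69) = 4, d(70) = 8, d(71) = 2, d(72) = 12, d(73) = 2, d(74) = 4, d(75) = 6, d(76) = 6, d(77) = 4, d(78) = 8, d(79) = 2, d(80) = 10, d(81) = 5, d(82) = 4, d(83) = 2, d(84) = 12, d(85) = 4, d(86) = 4, d(87) = 4, d(88) = 8, d(89) = 2, d(90) = 12, d(91) = 4, d(92) = 6, d(93) = 4, d(94) = 4, d(95) = 4, d(96) = 12, d(97) = 2, d(98) = 6, d(99) = 6, d(100) = 9, d(101) = 2, d(102) = 8, d(103) = 2, d(104) = 8, d(105) = 8, d(106) = 4, d(107) = 2, d(108) = 12, d(109) = 2, d(110) = 8, d(111) = 4. Summing all 111 values: 542. (Dirichlet's divisor formula: Σ_{n ≤ x} d(n) = x ln(x) + (2γ − 1) x + O(√x). For x = 111, the asymptotic estimate is ≈ 539.90.)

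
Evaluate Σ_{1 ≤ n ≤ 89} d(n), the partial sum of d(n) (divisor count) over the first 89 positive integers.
Σ_{n ≤ 89} d(n) = 413

Compute d(n) for each 1 ≤ n ≤ 89: d(1) = 1, d(2) = 2, d(3) = 2, d(4) = 3, d(5) = 2, d(6) = 4, d(7) = 2, d(8) = 4, d(9) = 3, d(10) = 4, d(11) = 2, d(12) = 6, d(13) = 2, d(14) = 4, d(15) = 4, d(16) = 5, d(17) = 2, d(18) = 6, d(19) = 2, d(20) = 6, d(21) = 4, d(22) = 4, d(23) = 2, d(24) = 8, d(25) = 3, d(26) = 4, d(27) = 4, d(28) = 6, d(29) = 2, d(30) = 8, d(31) = 2, d(32) = 6, d(33) = 4, d(34) = 4, d(35) = 4, d(36) = 9, d(37) = 2, d(38) = 4, d(39) = 4, d(40) = 8, d(41) = 2, d(42) = 8, d(43) = 2, d(44) = 6, d(45) = 6, d(46) = 4, d(47) = 2, d(48) = 10, d(49) = 3, d(50) = 6, d(51) = 4, d(52) = 6, d(53) = 2, d(54) = 8, d(55) = 4, d(56) = 8, d(57) = 4, d(58) = 4, d(59) = 2, d(60) = 12, d(61) = 2, d(62) = 4, d(63) = 6, d(64) = 7, d(65) = 4, d(66) = 8, d(67) = 2, d(68) = 6, d(69) = 4, d(70) = 8, d(71) = 2, d(72) = 12, d(73) = 2, d(74) = 4, d(75) = 6, d(76) = 6, d(77) = 4, d(78) = 8, d(79) = 2, d(80) = 10, d(81) = 5, d(82) = 4, d(83) = 2, d(84) = 12, d(85) = 4, d(86) = 4, d(87) = 4, d(88) = 8, d(89) = 2. Summing all 89 values: 413. (Dirichlet's divisor formula: Σ_{n ≤ x} d(n) = x ln(x) + (2γ − 1) x + O(√x). For x = 89, the asymptotic estimate is ≈ 413.23.)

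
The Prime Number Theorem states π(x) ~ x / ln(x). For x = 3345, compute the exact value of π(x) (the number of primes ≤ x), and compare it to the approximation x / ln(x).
π(3345) = 471;  x/ln(x) ≈ 412.19;  relative error ≈ 12.49%.

Directly count primes up to 3345: π(3345) = 471. The PNT approximation gives 3345/ln(3345) ≈ 3345/8.11522 ≈ 412.19. Relative error (π(x) − x/ln(x)) / π(x) ≈ 12.49%; the approximation is known to undercount slightly (Li(x) is a better estimate).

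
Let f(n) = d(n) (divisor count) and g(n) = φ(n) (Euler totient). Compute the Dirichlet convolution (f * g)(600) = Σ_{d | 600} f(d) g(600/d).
(d * φ)(600) = 1860

Divisors of 600: [1, 2, 3, 4, 5, 6, 8, 10, 12, 15, 20, 24, 25, 30, 40, 50, 60, 75, 100, 120, 150, 200, 300, 600]. For each d | 600:
  d = 1: d(1) · φ(600/1) = 1 · 160 = 160
  d = 2: d(2) · φ(600/2) = 2 · 80 = 160
  d = 3: d(3) · φ(600/3) = 2 · 80 = 160
  d = 4: d(4) · φ(600/4) = 3 · 40 = 120
  d = 5: d(5) · φ(600/5) = 2 · 32 = 64
  d = 6: d(6) · φ(600/6) = 4 · 40 = 160
  d = 8: d(8) · φ(600/8) = 4 · 40 = 160
  d = 10: d(10) · φ(600/10) = 4 · 16 = 64
  d = 12: d(12) · φ(600/12) = 6 · 20 = 120
  d = 15: d(15) · φ(600/15) = 4 · 16 = 64
  d = 20: d(20) · φ(600/20) = 6 · 8 = 48
  d = 24: d(24) · φ(600/24) = 8 · 20 = 160
  d = 25: d(25) · φ(600/25) = 3 · 8 = 24
  d = 30: d(30) · φ(600/30) = 8 · 8 = 64
  d = 40: d(40) · φ(600/40) = 8 · 8 = 64
  d = 50: d(50) · φ(600/50) = 6 · 4 = 24
  d = 60: d(60) · φ(600/60) = 12 · 4 = 48
  d = 75: d(75) · φ(600/75) = 6 · 4 = 24
  d = 100: d(100) · φ(600/100) = 9 · 2 = 18
  d = 120: d(120) · φ(600/120) = 16 · 4 = 64
  d = 150: d(150) · φ(600/150) = 12 · 2 = 24
  d = 200: d(200) · φ(600/200) = 12 · 2 = 24
  d = 300: d(300) · φ(600/300) = 18 · 1 = 18
  d = 600: d(600) · φ(600/600) = 24 · 1 = 24
Summing: (d * φ)(600) = 160 + 160 + 160 + 120 + 64 + 160 + 160 + 64 + 120 + 64 + 48 + 160 + 24 + 64 + 64 + 24 + 48 + 24 + 18 + 64 + 24 + 24 + 18 + 24 = 1860.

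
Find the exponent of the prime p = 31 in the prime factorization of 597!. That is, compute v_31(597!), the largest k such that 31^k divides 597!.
v_31(597!) = 19

Legendre's formula: v_p(n!) = Σ_{k ≥ 1} ⌊n / p^k⌋. For p = 31, n = 597, the terms are:
  ⌊597/31^1⌋ = ⌊597/31⌋ = 19
(the next term ⌊597/31^2⌋ = 0, terminating the sum). Summing: v_31(597!) = 19 = 19.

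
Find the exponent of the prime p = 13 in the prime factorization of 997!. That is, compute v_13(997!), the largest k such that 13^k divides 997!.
v_13(997!) = 81

Legendre's formula: v_p(n!) = Σ_{k ≥ 1} ⌊n / p^k⌋. For p = 13, n = 997, the terms are:
  ⌊997/13^1⌋ = ⌊997/13⌋ = 76
  ⌊997/13^2⌋ = ⌊997/169⌋ = 5
(the next term ⌊997/13^3⌋ = 0, terminating the sum). Summing: v_13(997!) = 76 + 5 = 81.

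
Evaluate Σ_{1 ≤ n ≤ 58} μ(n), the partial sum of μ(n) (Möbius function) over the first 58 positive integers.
Σ_{n ≤ 58} μ(n) = 0

Compute μ(n) for each 1 ≤ n ≤ 58: μ(1) = 1, μ(2) = -1, μ(3) = -1, μ(4) = 0, μ(5) = -1, μ(6) = 1, μ(7) = -1, μ(8) = 0, μ(9) = 0, μ(10) = 1, μ(11) = -1, μ(12) = 0, μ(13) = -1, μ(14) = 1, μ(15) = 1, μ(16) = 0, μ(17) = -1, μ(18) = 0, μ(19) = -1, μ(20) = 0, μ(21) = 1, μ(22) = 1, μ(23) = -1, μ(24) = 0, μ(25) = 0, μ(26) = 1, μ(27) = 0, μ(28) = 0, μ(29) = -1, μ(30) = -1, μ(31) = -1, μ(32) = 0, μ(33) = 1, μ(34) = 1, μ(35) = 1, μ(36) = 0, μ(37) = -1, μ(38) = 1, μ(39) = 1, μ(40) = 0, μ(41) = -1, μ(42) = -1, μ(43) = -1, μ(44) = 0, μ(45) = 0, μ(46) = 1, μ(47) = -1, μ(48) = 0, μ(49) = 0, μ(50) = 0, μ(51) = 1, μ(52) = 0, μ(53) = -1, μ(54) = 0, μ(55) = 1, μ(56) = 0, μ(57) = 1, μ(58) = 1. Summing all 58 values: 0. (Mertens function M(x) = Σ_{n ≤ x} μ(n); on average M(x) should be small (PNT ⟺ M(x) = o(x)).)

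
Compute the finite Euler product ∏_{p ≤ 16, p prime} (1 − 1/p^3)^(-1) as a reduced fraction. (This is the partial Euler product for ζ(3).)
∏ = 39364325/32767248

The primes p ≤ 16 are [2, 3, 5, 7, 11, 13]. For each prime, (1 − 1/p^3)^(-1) = p^3 / (p^3 − 1). The product is (1 − 1/2^3)^(-1), (1 − 1/3^3)^(-1), (1 − 1/5^3)^(-1), (1 − 1/7^3)^(-1), (1 − 1/11^3)^(-1), (1 − 1/13^3)^(-1) = ∏ p^3 / (p^3 − 1) = 39364325/32767248.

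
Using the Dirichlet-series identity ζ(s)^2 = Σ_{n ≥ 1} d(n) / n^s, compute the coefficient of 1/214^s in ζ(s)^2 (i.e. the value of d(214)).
d(214) = 4

ζ(s)^2 = (Σ 1/m^s)(Σ 1/k^s). The coefficient of 1/n^s in the product is the number of ordered pairs (m, k) with mk = n, which equals d(n). For n = 214, divisors are [1, 2, 107, 214], so d(214) = 4.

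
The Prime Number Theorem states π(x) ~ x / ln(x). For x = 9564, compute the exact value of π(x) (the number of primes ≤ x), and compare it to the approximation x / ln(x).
π(9564) = 1183;  x/ln(x) ≈ 1043.45;  relative error ≈ 11.80%.

Directly count primes up to 9564: π(9564) = 1183. The PNT approximation gives 9564/ln(9564) ≈ 9564/9.16576 ≈ 1043.45. Relative error (π(x) − x/ln(x)) / π(x) ≈ 11.80%; the approximation is known to undercount slightly (Li(x) is a better estimate).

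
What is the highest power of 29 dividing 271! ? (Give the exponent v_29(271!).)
v_29(271!) = 9

Legendre's formula: v_p(n!) = Σ_{k ≥ 1} ⌊n / p^k⌋. For p = 29, n = 271, the terms are:
  ⌊271/29^1⌋ = ⌊271/29⌋ = 9
(the next term ⌊271/29^2⌋ = 0, terminating the sum). Summing: v_29(271!) = 9 = 9.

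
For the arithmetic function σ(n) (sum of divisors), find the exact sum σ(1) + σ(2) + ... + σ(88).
Σ_{n ≤ 88} σ(n) = 6409

Compute σ(n) for each 1 ≤ n ≤ 88: σ(1) = 1, σ(2) = 3, σ(3) = 4, σ(4) = 7, σ(5) = 6, σ(6) = 12, σ(7) = 8, σ(8) = 15, σ(9) = 13, σ(10) = 18, σ(11) = 12, σ(12) = 28, σ(13) = 14, σ(14) = 24, σ(15) = 24, σ(16) = 31, σ(17) = 18, σ(18) = 39, σ(19) = 20, σ(20) = 42, σ(21) = 32, σ(22) = 36, σ(23) = 24, σ(24) = 60, σ(25) = 31, σ(26) = 42, σ(27) = 40, σ(28) = 56, σ(29) = 30, σ(30) = 72, σ(31) = 32, σ(32) = 63, σ(33) = 48, σ(34) = 54, σ(35) = 48, σ(36) = 91, σ(37) = 38, σ(38) = 60, σ(39) = 56, σ(40) = 90, σ(41) = 42, σ(42) = 96, σ(43) = 44, σ(44) = 84, σ(45) = 78, σ(46) = 72, σ(47) = 48, σ(48) = 124, σ(49) = 57, σ(50) = 93, σ(51) = 72, σ(52) = 98, σ(53) = 54, σ(54) = 120, σ(55) = 72, σ(56) = 120, σ(57) = 80, σ(58) = 90, σ(59) = 60, σ(60) = 168, σ(61) = 62, σ(62) = 96, σ(63) = 104, σ(64) = 127, σ(65) = 84, σ(66) = 144, σ(67) = 68, σ(68) = 126, σ(69) = 96, σ(70) = 144, σ(71) = 72, σ(72) = 195, σ(73) = 74, σ(74) = 114, σ(75) = 124, σ(76) = 140, σ(77) = 96, σ(78) = 168, σ(79) = 80, σ(80) = 186, σ(81) = 121, σ(82) = 126, σ(83) = 84, σ(84) = 224, σ(85) = 108, σ(86) = 132, σ(87) = 120, σ(88) = 180. Summing all 88 values: 6409. (Average order: Σ_{n ≤ x} σ(n) ~ (π²/12) x². For x = 88, (π²/12)·88² ≈ 6369.18.)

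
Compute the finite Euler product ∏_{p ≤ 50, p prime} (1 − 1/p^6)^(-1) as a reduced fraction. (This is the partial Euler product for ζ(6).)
∏ = 739922824862544451640166694180680765476614483998462834502498139791315/727309058868145310276350820375862045292293308126790710400267935809536

The primes p ≤ 50 are [2, 3, 5, 7, 11, 13, 17, 19, 23, 29, 31, 37, 41, 43, 47]. For each prime, (1 − 1/p^6)^(-1) = p^6 / (p^6 − 1). The product is (1 − 1/2^6)^(-1), (1 − 1/3^6)^(-1), (1 − 1/5^6)^(-1), (1 − 1/7^6)^(-1), (1 − 1/11^6)^(-1), (1 − 1/13^6)^(-1), (1 − 1/17^6)^(-1), (1 − 1/19^6)^(-1), (1 − 1/23^6)^(-1), (1 − 1/29^6)^(-1), (1 − 1/31^6)^(-1), (1 − 1/37^6)^(-1), (1 − 1/41^6)^(-1), (1 − 1/43^6)^(-1), (1 − 1/47^6)^(-1) = ∏ p^6 / (p^6 − 1) = 739922824862544451640166694180680765476614483998462834502498139791315/727309058868145310276350820375862045292293308126790710400267935809536.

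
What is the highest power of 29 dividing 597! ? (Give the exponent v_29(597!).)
v_29(597!) = 20

Legendre's formula: v_p(n!) = Σ_{k ≥ 1} ⌊n / p^k⌋. For p = 29, n = 597, the terms are:
  ⌊597/29^1⌋ = ⌊597/29⌋ = 20
(the next term ⌊597/29^2⌋ = 0, terminating the sum). Summing: v_29(597!) = 20 = 20.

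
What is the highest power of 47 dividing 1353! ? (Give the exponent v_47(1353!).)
v_47(1353!) = 28

Legendre's formula: v_p(n!) = Σ_{k ≥ 1} ⌊n / p^k⌋. For p = 47, n = 1353, the terms are:
  ⌊1353/47^1⌋ = ⌊1353/47⌋ = 28
(the next term ⌊1353/47^2⌋ = 0, terminating the sum). Summing: v_47(1353!) = 28 = 28.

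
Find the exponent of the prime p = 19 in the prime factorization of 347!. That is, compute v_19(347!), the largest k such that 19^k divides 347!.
v_19(347!) = 18

Legendre's formula: v_p(n!) = Σ_{k ≥ 1} ⌊n / p^k⌋. For p = 19, n = 347, the terms are:
  ⌊347/19^1⌋ = ⌊347/19⌋ = 18
(the next term ⌊347/19^2⌋ = 0, terminating the sum). Summing: v_19(347!) = 18 = 18.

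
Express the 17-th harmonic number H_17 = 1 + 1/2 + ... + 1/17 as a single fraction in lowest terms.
H_17 = 42142223/12252240

Direct summation: H_17 = 1 + 1/2 + ... + 1/17. The least common denominator is lcm(1, ..., 17) = 12252240; over this denominator the numerator is 12252240 + 6126120 + 4084080 + 3063060 + 2450448 + 2042040 + 1750320 + 1531530 + 1361360 + 1225224 + 1113840 + 1021020 + 942480 + 875160 + 816816 + 765765 + 720720 = 42142223, so H_17 = 42142223/12252240 (already in lowest terms) ≈ 3.43955. (The PNT-adjacent estimate ln(17) + γ ≈ 3.41043 matches within O(1/n).)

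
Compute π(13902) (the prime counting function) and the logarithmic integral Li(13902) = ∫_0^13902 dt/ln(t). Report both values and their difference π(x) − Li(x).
π(13902) = 1642;  Li(13902) ≈ 1661.99;  π(x) − Li(x) ≈ -19.99.

Direct count of primes ≤ 13902 gives π(13902) = 1642. Numerical evaluation of the logarithmic integral gives Li(13902) ≈ 1661.99. The difference π(x) − Li(x) ≈ -19.99 is typically negative for small/moderate x (Li(x) overestimates), though Littlewood's theorem shows this sign changes infinitely often.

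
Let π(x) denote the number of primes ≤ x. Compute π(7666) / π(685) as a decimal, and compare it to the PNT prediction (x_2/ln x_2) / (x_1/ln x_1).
π(7666)/π(685) = 971/124 ≈ 7.8306;  PNT prediction ≈ 8.1695.

π(685) = 124 and π(7666) = 971, so π(7666)/π(685) ≈ 7.8306. The PNT-predicted ratio is (7666/ln(7666)) / (685/ln(685)) ≈ 8.1695. The two agree to within a few percent, as expected.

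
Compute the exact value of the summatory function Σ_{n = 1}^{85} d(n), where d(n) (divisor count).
Σ_{n ≤ 85} d(n) = 395

Compute d(n) for each 1 ≤ n ≤ 85: d(1) = 1, d(2) = 2, d(3) = 2, d(4) = 3, d(5) = 2, d(6) = 4, d(7) = 2, d(8) = 4, d(9) = 3, d(10) = 4, d(11) = 2, d(12) = 6, d(13) = 2, d(14) = 4, d(15) = 4, d(16) = 5, d(17) = 2, d(18) = 6, d(19) = 2, d(20) = 6, d(21) = 4, d(22) = 4, d(23) = 2, d(24) = 8, d(25) = 3, d(26) = 4, d(27) = 4, d(28) = 6, d(29) = 2, d(30) = 8, d(31) = 2, d(32) = 6, d(33) = 4, d(34) = 4, d(35) = 4, d(36) = 9, d(37) = 2, d(38) = 4, d(39) = 4, d(40) = 8, d(41) = 2, d(42) = 8, d(43) = 2, d(44) = 6, d(45) = 6, d(46) = 4, d(47) = 2, d(48) = 10, d(49) = 3, d(50) = 6, d(51) = 4, d(52) = 6, d(53) = 2, d(54) = 8, d(55) = 4, d(56) = 8, d(57) = 4, d(58) = 4, d(59) = 2, d(60) = 12, d(61) = 2, d(62) = 4, d(63) = 6, d(64) = 7, d(65) = 4, d(66) = 8, d(67) = 2, d(68) = 6, d(69) = 4, d(70) = 8, d(71) = 2, d(72) = 12, d(73) = 2, d(74) = 4, d(75) = 6, d(76) = 6, d(77) = 4, d(78) = 8, d(79) = 2, d(80) = 10, d(81) = 5, d(82) = 4, d(83) = 2, d(84) = 12, d(85) = 4. Summing all 85 values: 395. (Dirichlet's divisor formula: Σ_{n ≤ x} d(n) = x ln(x) + (2γ − 1) x + O(√x). For x = 85, the asymptotic estimate is ≈ 390.75.)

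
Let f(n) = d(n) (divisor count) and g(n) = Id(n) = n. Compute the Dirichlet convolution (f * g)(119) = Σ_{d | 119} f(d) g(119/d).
(d * Id)(119) = 171

Divisors of 119: [1, 7, 17, 119]. For each d | 119:
  d = 1: d(1) · Id(119/1) = 1 · 119 = 119
  d = 7: d(7) · Id(119/7) = 2 · 17 = 34
  d = 17: d(17) · Id(119/17) = 2 · 7 = 14
  d = 119: d(119) · Id(119/119) = 4 · 1 = 4
Summing: (d * Id)(119) = 119 + 34 + 14 + 4 = 171.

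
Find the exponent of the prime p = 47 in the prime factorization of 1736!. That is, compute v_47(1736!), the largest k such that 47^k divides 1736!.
v_47(1736!) = 36

Legendre's formula: v_p(n!) = Σ_{k ≥ 1} ⌊n / p^k⌋. For p = 47, n = 1736, the terms are:
  ⌊1736/47^1⌋ = ⌊1736/47⌋ = 36
(the next term ⌊1736/47^2⌋ = 0, terminating the sum). Summing: v_47(1736!) = 36 = 36.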